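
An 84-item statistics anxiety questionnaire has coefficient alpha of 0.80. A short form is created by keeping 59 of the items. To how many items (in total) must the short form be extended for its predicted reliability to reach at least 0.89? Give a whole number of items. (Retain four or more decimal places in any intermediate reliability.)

170

Short-form reliability: n = 59/84 = 0.7024; r_59 = n·r/(1+(n−1)r) ≈ 0.7375
Then solve for n' with r_old = 0.7375, r_target = 0.89: n' = 0.89(1 − 0.7375)/[0.7375(1 − 0.89)] = 2.8798
Items = 2.8798 × 59 ≈ 169.91 → 170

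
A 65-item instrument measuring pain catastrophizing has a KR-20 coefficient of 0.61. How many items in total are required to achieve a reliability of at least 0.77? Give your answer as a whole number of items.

140

Spearman-Brown solved for the length factor n:
n = r*(1 − r) / [ r (1 − r*) ]
n = [0.77 × 0.39] / [0.61 × 0.23]
n = 0.3003 / 0.1403 ≈ 2.1404
Items needed = n × 65 = 2.1404 × 65 ≈ 139.13 → round up to 140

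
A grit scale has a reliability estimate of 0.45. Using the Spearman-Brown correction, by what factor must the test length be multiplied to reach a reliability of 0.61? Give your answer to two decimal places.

Invert Spearman-Brown to solve for n:
n = r*(1 − r) / [ r (1 − r*) ]
n = 0.61(1 − 0.45) / [0.45(1 − 0.61)]
n = 0.3355 / 0.1755 ≈ 1.9117

1.91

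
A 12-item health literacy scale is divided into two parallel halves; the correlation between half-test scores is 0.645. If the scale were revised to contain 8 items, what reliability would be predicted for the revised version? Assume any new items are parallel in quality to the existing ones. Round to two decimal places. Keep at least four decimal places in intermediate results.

0.71

Spearman-Brown correction (n = 2): r_full = 2·0.645/(1 + 0.645) = 0.7842
Then adjust to 8 items: n = 8/12 = 0.6667
r_new = n·r_full / (1 + (n − 1)·r_full) = 0.5228 / 0.7386 ≈ 0.7078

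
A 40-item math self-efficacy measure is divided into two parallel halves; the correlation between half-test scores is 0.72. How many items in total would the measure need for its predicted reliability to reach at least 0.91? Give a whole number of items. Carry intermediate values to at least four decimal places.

79

r_full = 2(0.72)/(1 + 0.72) = 0.8372
n = r_tgt(1 − r_full) / [r_full(1 − r_tgt)] = 0.91 × 0.1628 / (0.8372 × 0.09) ≈ 1.9662
Required items = 1.9662 × 40 = 78.65, so 79 items.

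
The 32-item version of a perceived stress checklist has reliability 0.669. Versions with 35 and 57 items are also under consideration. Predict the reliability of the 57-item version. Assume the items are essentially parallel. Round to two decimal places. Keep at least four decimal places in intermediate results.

The 35-item form is not needed; work directly from the 32-item form with n = 57/32 = 1.7812.
r_{57} = n·r / (1 + (n − 1)·r) = 1.1916 / 1.5226 ≈ 0.7826

0.78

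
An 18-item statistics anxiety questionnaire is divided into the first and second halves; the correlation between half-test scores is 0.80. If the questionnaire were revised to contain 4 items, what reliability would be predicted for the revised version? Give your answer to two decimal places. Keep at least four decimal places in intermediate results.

0.64

Full-test reliability from the split-half r: r_full = 2(0.80)/(1 + 0.80) = 0.8889
Length factor from 18 to 4 items: n = 4/18 = 0.2222
r_new = n·r_full / (1 + (n − 1)·r_full) = 0.1975 / 0.3086 ≈ 0.6400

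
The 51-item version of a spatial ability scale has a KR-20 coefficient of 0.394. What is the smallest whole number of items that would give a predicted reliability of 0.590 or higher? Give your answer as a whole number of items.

113

Invert Spearman-Brown to solve for n:
n = r_target (1 − r_old) / [ r_old (1 − r_target) ]
n = [0.590 × 0.606] / [0.394 × 0.410]
n = 0.357540 / 0.161540 ≈ 2.2133
2.2133 × 51 = 112.88 → 113 items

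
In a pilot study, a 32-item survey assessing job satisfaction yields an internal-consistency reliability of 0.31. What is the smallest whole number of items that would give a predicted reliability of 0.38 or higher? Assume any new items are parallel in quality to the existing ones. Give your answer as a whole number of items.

Invert Spearman-Brown to solve for n:
n = r_target (1 − r_old) / [ r_old (1 − r_target) ]
n = 0.38 × (1 − 0.31) / [ 0.31 × (1 − 0.38) ]
  = 0.2622 / 0.1922 = 1.3642
1.3642 × 32 = 43.65 → 44 items

44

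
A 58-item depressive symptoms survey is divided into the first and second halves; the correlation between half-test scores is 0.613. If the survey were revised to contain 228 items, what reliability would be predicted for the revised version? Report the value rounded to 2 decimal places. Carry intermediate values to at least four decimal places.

0.93

First correct the split-half correlation to full-test reliability: r_full = 2 × 0.613 / (1 + 0.613) ≈ 0.7601
Then adjust to 228 items: n = 228/58 = 3.9310
r_new = n·r_full / (1 + (n − 1)·r_full) = 2.9880 / 3.2279 ≈ 0.9257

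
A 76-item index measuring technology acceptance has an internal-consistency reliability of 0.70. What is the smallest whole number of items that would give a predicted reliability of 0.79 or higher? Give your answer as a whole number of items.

n = [0.79 × 0.30] / [0.70 × 0.21]
n = 0.2370 / 0.1470 ≈ 1.6122
1.6122 × 76 = 122.53 → 123 items

123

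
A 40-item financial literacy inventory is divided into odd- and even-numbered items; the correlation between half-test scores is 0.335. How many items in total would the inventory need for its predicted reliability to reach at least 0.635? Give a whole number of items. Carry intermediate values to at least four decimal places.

70

r_full = 2(0.335)/(1 + 0.335) = 0.5019
Solve Spearman-Brown for n: n = 0.635(1 − 0.5019) / [0.5019(1 − 0.635)] = 1.7266
Required items = 1.7266 × 40 = 69.06, so 70 items.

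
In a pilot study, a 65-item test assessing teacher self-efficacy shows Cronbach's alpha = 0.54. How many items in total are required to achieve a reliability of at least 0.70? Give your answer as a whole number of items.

Invert Spearman-Brown to solve for n:
n = r*(1 − r) / [ r (1 − r*) ]
n = 0.70 × (1 − 0.54) / [ 0.54 × (1 − 0.70) ]
n = 0.3220 / 0.1620 ≈ 1.9877
Items needed = n × 65 = 1.9877 × 65 ≈ 129.20 → round up to 130

130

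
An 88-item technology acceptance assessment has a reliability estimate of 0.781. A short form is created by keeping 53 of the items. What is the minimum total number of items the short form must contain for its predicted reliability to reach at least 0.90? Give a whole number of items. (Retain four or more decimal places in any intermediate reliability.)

223

First, r for the 53-item form: n = 53/88 = 0.6023, so r_53 = 0.6023·0.781/(1 + (0.6023 − 1)·0.781) = 0.6823
Then solve for n' with r_old = 0.6823, r_target = 0.90: n' = 0.90(1 − 0.6823)/[0.6823(1 − 0.90)] = 4.1907
Items = 4.1907 × 53 ≈ 222.11 → 223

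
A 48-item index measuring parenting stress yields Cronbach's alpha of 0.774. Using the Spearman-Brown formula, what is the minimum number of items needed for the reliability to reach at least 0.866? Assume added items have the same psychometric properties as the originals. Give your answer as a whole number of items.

Rearranging the Spearman-Brown formula for n,
n = r*(1 − r) / [ r (1 − r*) ]
n = 0.866 × (1 − 0.774) / [ 0.774 × (1 − 0.866) ]
n = 0.195716 / 0.103716 ≈ 1.8870
Items needed = n × 48 = 1.8870 × 48 ≈ 90.58 → round up to 91

91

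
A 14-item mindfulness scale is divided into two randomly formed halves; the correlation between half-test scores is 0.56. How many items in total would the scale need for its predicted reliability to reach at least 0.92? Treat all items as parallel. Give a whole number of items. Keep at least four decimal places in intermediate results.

64

Corrected full-test reliability: r_full = 2 × 0.56 / (1 + 0.56) ≈ 0.7179
Solve Spearman-Brown for n: n = 0.92(1 − 0.7179) / [0.7179(1 − 0.92)] = 4.5189
Items = 4.5189 × 14 ≈ 63.26 → 64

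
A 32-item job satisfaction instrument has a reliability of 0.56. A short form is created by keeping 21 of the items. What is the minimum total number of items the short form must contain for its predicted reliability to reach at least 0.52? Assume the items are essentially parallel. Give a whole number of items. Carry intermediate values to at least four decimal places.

First, r for the 21-item form: n = 21/32 = 0.6562, so r_21 = 0.6562·0.56/(1 + (0.6562 − 1)·0.56) = 0.4551
Then solve for n' with r_old = 0.4551, r_target = 0.52: n' = 0.52(1 − 0.4551)/[0.4551(1 − 0.52)] = 1.2971
Items = 1.2971 × 21 ≈ 27.24 → 28

28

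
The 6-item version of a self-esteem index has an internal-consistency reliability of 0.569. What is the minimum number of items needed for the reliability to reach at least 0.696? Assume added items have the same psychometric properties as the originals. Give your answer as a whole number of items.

Invert Spearman-Brown to solve for n:
n = r*(1 − r) / [ r (1 − r*) ]
n = 0.696(1 − 0.569) / [0.569(1 − 0.696)]
  = 0.299976 / 0.172976 = 1.7342
So the test needs 1.7342 × 6 ≈ 10.41 items; rounding up, 11.

11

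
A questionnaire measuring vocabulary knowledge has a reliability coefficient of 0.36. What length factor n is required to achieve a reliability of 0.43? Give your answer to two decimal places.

1.34

n = [0.43 × 0.64] / [0.36 × 0.57]
n = 0.2752 / 0.2052 ≈ 1.3411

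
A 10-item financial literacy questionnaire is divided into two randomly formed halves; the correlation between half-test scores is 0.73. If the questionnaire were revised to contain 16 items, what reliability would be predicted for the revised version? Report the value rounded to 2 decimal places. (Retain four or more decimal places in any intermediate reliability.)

Spearman-Brown correction (n = 2): r_full = 2·0.73/(1 + 0.73) = 0.8439
Then adjust to 16 items: n = 16/10 = 1.6000
r_new = n·r_full / (1 + (n − 1)·r_full) = 1.3502 / 1.5063 ≈ 0.8964

0.90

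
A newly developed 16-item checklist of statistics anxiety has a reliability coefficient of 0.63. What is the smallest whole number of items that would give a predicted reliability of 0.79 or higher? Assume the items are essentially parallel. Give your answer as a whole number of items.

36

Rearranging the Spearman-Brown formula for n,
n = r*(1 − r) / [ r (1 − r*) ]
n = 0.79(1 − 0.63) / [0.63(1 − 0.79)]
n = 0.2923 / 0.1323 ≈ 2.2094
2.2094 × 16 = 35.35 → 36 items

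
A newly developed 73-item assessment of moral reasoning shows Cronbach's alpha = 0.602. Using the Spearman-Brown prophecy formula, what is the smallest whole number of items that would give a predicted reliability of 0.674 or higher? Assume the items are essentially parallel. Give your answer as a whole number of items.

100

n = 0.674(1 − 0.602) / [0.602(1 − 0.674)]
n = 0.268252 / 0.196252 ≈ 1.3669
So the test needs 1.3669 × 73 ≈ 99.78 items; rounding up, 100.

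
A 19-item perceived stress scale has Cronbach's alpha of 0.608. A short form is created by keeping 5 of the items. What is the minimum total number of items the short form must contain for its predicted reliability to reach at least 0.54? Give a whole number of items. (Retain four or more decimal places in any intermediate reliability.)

Short-form reliability: n = 5/19 = 0.2632; r_5 = n·r/(1+(n−1)r) ≈ 0.2899
Length factor from the short form to reach 0.54: n' = 0.54(1 − 0.2899) / [0.2899(1 − 0.54)] ≈ 2.8755
Items = 2.8755 × 5 ≈ 14.38 → 15

15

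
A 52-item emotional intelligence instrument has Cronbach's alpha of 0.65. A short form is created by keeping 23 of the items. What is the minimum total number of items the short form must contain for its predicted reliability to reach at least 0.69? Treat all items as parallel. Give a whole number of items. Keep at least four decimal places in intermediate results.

Short-form reliability: n = 23/52 = 0.4423; r_23 = n·r/(1+(n−1)r) ≈ 0.4510
Then solve for n' with r_old = 0.4510, r_target = 0.69: n' = 0.69(1 − 0.4510)/[0.4510(1 − 0.69)] = 2.7095
Total items = 2.7095 × 23 = 62.32, rounded up to 63.

63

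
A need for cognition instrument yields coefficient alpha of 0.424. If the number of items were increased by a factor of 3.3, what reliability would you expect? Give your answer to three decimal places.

0.708

r_new = (3.3 × 0.424) / (1 + (3.3 − 1) × 0.424)
r_new = 1.3992 / 1.9752 ≈ 0.7084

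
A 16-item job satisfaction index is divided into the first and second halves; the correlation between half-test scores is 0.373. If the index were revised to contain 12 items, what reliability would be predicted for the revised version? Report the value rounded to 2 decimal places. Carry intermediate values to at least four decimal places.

0.47

Full-test reliability from the split-half r: r_full = 2(0.373)/(1 + 0.373) = 0.5433
Length factor from 16 to 12 items: n = 12/16 = 0.7500
r_new = n·r_full / (1 + (n − 1)·r_full) = 0.4075 / 0.8642 ≈ 0.4715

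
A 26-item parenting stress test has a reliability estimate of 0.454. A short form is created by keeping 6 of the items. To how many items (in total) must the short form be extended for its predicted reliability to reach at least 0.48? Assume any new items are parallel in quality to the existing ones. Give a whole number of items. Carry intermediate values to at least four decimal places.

29

Short-form reliability: n = 6/26 = 0.2308; r_6 = n·r/(1+(n−1)r) ≈ 0.1610
Then solve for n' with r_old = 0.1610, r_target = 0.48: n' = 0.48(1 − 0.1610)/[0.1610(1 − 0.48)] = 4.8103
Total items = 4.8103 × 6 = 28.86, rounded up to 29.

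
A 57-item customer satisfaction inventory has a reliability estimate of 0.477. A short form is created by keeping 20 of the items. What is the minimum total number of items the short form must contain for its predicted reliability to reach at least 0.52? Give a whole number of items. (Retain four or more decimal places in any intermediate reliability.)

Short-form reliability: n = 20/57 = 0.3509; r_20 = n·r/(1+(n−1)r) ≈ 0.2424
Then solve for n' with r_old = 0.2424, r_target = 0.52: n' = 0.52(1 − 0.2424)/[0.2424(1 − 0.52)] = 3.3859
Items = 3.3859 × 20 ≈ 67.72 → 68

68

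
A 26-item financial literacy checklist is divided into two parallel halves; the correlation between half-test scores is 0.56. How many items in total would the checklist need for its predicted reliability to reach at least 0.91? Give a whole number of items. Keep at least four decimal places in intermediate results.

104

Corrected full-test reliability: r_full = 2 × 0.56 / (1 + 0.56) ≈ 0.7179
n = r_tgt(1 − r_full) / [r_full(1 − r_tgt)] = 0.91 × 0.2821 / (0.7179 × 0.09) ≈ 3.9732
Items = 3.9732 × 26 ≈ 103.30 → 104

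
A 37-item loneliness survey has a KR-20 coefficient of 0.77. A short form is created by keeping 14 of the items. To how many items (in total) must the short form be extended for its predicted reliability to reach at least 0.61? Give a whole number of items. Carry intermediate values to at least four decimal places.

First, r for the 14-item form: n = 14/37 = 0.3784, so r_14 = 0.3784·0.77/(1 + (0.3784 − 1)·0.77) = 0.5589
Length factor from the short form to reach 0.61: n' = 0.61(1 − 0.5589) / [0.5589(1 − 0.61)] ≈ 1.2344
Items = 1.2344 × 14 ≈ 17.28 → 18

18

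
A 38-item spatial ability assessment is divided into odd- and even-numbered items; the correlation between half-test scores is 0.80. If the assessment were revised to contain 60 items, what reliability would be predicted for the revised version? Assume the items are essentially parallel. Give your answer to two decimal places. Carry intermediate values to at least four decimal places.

0.93

First correct the split-half correlation to full-test reliability: r_full = 2 × 0.80 / (1 + 0.80) ≈ 0.8889
Length factor from 38 to 60 items: n = 60/38 = 1.5789
r_new = n·r_full / (1 + (n − 1)·r_full) = 1.4035 / 1.5146 ≈ 0.9266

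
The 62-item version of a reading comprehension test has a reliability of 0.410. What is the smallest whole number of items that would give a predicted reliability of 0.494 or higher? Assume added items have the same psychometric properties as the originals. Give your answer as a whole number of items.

Spearman-Brown solved for the length factor n:
n = r_target (1 − r_old) / [ r_old (1 − r_target) ]
n = [0.494 × 0.590] / [0.410 × 0.506]
n = 0.291460 / 0.207460 ≈ 1.4049
So the test needs 1.4049 × 62 ≈ 87.10 items; rounding up, 88.

88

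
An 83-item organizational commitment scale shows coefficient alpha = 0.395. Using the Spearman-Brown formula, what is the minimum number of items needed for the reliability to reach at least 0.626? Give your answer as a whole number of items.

Invert Spearman-Brown to solve for n:
n = r_target (1 − r_old) / [ r_old (1 − r_target) ]
n = 0.626(1 − 0.395) / [0.395(1 − 0.626)]
  = 0.378730 / 0.147730 = 2.5637
So the test needs 2.5637 × 83 ≈ 212.79 items; rounding up, 213.

213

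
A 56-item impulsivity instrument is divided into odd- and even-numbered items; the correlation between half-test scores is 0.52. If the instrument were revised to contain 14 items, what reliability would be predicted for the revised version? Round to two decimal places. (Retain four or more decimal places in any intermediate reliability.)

First correct the split-half correlation to full-test reliability: r_full = 2 × 0.52 / (1 + 0.52) ≈ 0.6842
Then adjust to 14 items: n = 14/56 = 0.2500
r_new = n·r_full / (1 + (n − 1)·r_full) = 0.1711 / 0.4869 ≈ 0.3514

0.35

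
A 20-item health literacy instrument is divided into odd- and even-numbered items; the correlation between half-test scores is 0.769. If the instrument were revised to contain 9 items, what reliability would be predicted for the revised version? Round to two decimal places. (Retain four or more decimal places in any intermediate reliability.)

First correct the split-half correlation to full-test reliability: r_full = 2 × 0.769 / (1 + 0.769) ≈ 0.8694
Length factor from 20 to 9 items: n = 9/20 = 0.4500
r_new = n·r_full / (1 + (n − 1)·r_full) = 0.3912 / 0.5218 ≈ 0.7497

0.75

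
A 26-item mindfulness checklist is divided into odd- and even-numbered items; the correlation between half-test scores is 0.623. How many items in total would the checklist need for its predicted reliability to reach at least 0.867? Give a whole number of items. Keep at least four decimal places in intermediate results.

52

r_full = 2(0.623)/(1 + 0.623) = 0.7677
n = r_tgt(1 − r_full) / [r_full(1 − r_tgt)] = 0.867 × 0.2323 / (0.7677 × 0.133) ≈ 1.9725
Items = 1.9725 × 26 ≈ 51.28 → 52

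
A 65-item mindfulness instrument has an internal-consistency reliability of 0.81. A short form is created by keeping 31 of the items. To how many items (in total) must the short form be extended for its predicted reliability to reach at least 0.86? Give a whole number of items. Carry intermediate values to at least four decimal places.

94

Short-form reliability: n = 31/65 = 0.4769; r_31 = n·r/(1+(n−1)r) ≈ 0.6703
Then solve for n' with r_old = 0.6703, r_target = 0.86: n' = 0.86(1 − 0.6703)/[0.6703(1 − 0.86)] = 3.0215
Items = 3.0215 × 31 ≈ 93.67 → 94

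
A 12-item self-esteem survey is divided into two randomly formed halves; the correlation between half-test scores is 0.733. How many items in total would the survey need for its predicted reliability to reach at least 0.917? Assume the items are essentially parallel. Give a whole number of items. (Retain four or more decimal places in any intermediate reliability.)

25

Corrected full-test reliability: r_full = 2 × 0.733 / (1 + 0.733) ≈ 0.8459
n = r_tgt(1 − r_full) / [r_full(1 − r_tgt)] = 0.917 × 0.1541 / (0.8459 × 0.083) ≈ 2.0127
Items = 2.0127 × 12 ≈ 24.15 → 25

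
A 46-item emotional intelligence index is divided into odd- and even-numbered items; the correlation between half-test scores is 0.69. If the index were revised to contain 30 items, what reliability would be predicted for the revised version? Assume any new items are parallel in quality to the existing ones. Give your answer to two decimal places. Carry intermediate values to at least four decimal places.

Full-test reliability from the split-half r: r_full = 2(0.69)/(1 + 0.69) = 0.8166
Then adjust to 30 items: n = 30/46 = 0.6522
r_new = n·r_full / (1 + (n − 1)·r_full) = 0.5326 / 0.7160 ≈ 0.7439

0.74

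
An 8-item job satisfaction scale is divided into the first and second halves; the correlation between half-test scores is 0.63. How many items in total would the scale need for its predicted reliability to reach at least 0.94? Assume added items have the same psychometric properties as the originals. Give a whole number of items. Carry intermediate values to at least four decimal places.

37

Corrected full-test reliability: r_full = 2 × 0.63 / (1 + 0.63) ≈ 0.7730
n = r_tgt(1 − r_full) / [r_full(1 − r_tgt)] = 0.94 × 0.2270 / (0.7730 × 0.06) ≈ 4.6007
Items = 4.6007 × 8 ≈ 36.81 → 37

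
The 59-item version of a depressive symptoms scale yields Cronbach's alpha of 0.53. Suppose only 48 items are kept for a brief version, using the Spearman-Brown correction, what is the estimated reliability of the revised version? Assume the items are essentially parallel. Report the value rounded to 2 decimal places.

Length ratio n = 48/59 = 0.8136
Spearman-Brown: r_new = n·r / (1 + (n − 1)·r)
r_new = 0.8136·0.53 / [1 + (0.8136 − 1)·0.53]
r_new = 0.4312 / 0.9012 ≈ 0.4785

0.48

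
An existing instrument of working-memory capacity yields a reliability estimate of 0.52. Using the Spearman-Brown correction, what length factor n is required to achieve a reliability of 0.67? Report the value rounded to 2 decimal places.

1.87

Spearman-Brown solved for the length factor n:
n = r*(1 − r) / [ r (1 − r*) ]
n = [0.67 × 0.48] / [0.52 × 0.33]
n = 0.3216 / 0.1716 ≈ 1.8741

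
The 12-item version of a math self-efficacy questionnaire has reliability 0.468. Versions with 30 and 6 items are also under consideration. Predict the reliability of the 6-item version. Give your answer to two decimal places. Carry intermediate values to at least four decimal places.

The 30-item form is not needed; work directly from the 12-item form with n = 6/12 = 0.5000.
r_{6} = n·r / (1 + (n − 1)·r) = 0.2340 / 0.7660 ≈ 0.3055

0.31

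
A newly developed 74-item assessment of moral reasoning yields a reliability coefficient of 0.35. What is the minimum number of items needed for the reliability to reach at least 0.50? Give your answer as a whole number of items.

138

n = [0.50 × 0.65] / [0.35 × 0.50]
  = 0.3250 / 0.1750 = 1.8571
So the test needs 1.8571 × 74 ≈ 137.43 items; rounding up, 138.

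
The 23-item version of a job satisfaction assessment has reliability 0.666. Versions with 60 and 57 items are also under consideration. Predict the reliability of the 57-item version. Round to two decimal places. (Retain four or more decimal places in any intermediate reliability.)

0.83

The 60-item form is not needed; work directly from the 23-item form with n = 57/23 = 2.4783.
r_{57} = n·r / (1 + (n − 1)·r) = 1.6505 / 1.9845 ≈ 0.8317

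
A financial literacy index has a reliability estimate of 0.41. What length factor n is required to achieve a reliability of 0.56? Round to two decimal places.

1.83

Rearranging the Spearman-Brown formula for n,
n = r*(1 − r) / [ r (1 − r*) ]
n = 0.56 × (1 − 0.41) / [ 0.41 × (1 − 0.56) ]
  = 0.3304 / 0.1804 = 1.8315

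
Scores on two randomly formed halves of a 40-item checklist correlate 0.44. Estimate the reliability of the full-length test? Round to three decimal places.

0.611

The full test is twice the length of either half (n = 2).
r_full = 2r_hh / (1 + r_hh) = 2 × 0.44 / (1 + 0.44)
       = 0.8800 / 1.4400 = 0.6111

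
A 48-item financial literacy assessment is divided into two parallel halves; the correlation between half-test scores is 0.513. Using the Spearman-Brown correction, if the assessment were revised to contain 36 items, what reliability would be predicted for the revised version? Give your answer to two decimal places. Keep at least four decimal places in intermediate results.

0.61

First correct the split-half correlation to full-test reliability: r_full = 2 × 0.513 / (1 + 0.513) ≈ 0.6781
Then adjust to 36 items: n = 36/48 = 0.7500
r_new = n·r_full / (1 + (n − 1)·r_full) = 0.5086 / 0.8305 ≈ 0.6124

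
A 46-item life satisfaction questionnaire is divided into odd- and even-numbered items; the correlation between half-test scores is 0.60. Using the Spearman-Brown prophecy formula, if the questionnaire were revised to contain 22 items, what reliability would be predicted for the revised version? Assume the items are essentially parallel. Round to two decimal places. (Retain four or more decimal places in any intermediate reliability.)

First correct the split-half correlation to full-test reliability: r_full = 2 × 0.60 / (1 + 0.60) ≈ 0.7500
Then adjust to 22 items: n = 22/46 = 0.4783
r_new = n·r_full / (1 + (n − 1)·r_full) = 0.3587 / 0.6087 ≈ 0.5893

0.59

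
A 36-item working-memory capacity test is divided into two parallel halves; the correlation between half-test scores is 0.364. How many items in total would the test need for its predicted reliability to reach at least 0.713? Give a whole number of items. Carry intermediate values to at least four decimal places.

r_full = 2(0.364)/(1 + 0.364) = 0.5337
n = r_tgt(1 − r_full) / [r_full(1 − r_tgt)] = 0.713 × 0.4663 / (0.5337 × 0.287) ≈ 2.1706
Required items = 2.1706 × 36 = 78.14, so 79 items.

79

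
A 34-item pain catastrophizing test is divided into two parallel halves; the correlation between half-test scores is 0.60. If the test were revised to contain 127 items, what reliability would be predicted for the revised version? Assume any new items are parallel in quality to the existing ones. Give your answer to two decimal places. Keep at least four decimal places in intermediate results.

Full-test reliability from the split-half r: r_full = 2(0.60)/(1 + 0.60) = 0.7500
Then adjust to 127 items: n = 127/34 = 3.7353
r_new = n·r_full / (1 + (n − 1)·r_full) = 2.8015 / 3.0515 ≈ 0.9181

0.92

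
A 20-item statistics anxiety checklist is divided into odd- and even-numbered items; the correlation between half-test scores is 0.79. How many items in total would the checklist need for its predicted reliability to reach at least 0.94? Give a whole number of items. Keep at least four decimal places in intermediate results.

r_full = 2(0.79)/(1 + 0.79) = 0.8827
n = r_tgt(1 − r_full) / [r_full(1 − r_tgt)] = 0.94 × 0.1173 / (0.8827 × 0.06) ≈ 2.0819
Items = 2.0819 × 20 ≈ 41.64 → 42

42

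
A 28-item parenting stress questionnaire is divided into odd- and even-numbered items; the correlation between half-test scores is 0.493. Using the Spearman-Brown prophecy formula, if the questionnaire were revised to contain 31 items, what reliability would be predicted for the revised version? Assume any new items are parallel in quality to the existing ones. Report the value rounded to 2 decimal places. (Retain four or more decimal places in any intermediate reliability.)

First correct the split-half correlation to full-test reliability: r_full = 2 × 0.493 / (1 + 0.493) ≈ 0.6604
Then adjust to 31 items: n = 31/28 = 1.1071
r_new = n·r_full / (1 + (n − 1)·r_full) = 0.7311 / 1.0707 ≈ 0.6828

0.68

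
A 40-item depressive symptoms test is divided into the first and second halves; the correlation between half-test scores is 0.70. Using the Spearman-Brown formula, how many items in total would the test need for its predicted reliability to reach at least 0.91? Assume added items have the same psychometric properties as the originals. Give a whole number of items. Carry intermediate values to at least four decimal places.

87

Corrected full-test reliability: r_full = 2 × 0.70 / (1 + 0.70) ≈ 0.8235
Solve Spearman-Brown for n: n = 0.91(1 − 0.8235) / [0.8235(1 − 0.91)] = 2.1671
Required items = 2.1671 × 40 = 86.68, so 87 items.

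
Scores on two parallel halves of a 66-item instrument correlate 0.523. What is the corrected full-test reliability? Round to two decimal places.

0.69

Each half is half the length of the full test, so the full test is n = 2 times a half.
r_full = 2(0.523) / (1 + 0.523)
       = 1.0460 / 1.5230 = 0.6868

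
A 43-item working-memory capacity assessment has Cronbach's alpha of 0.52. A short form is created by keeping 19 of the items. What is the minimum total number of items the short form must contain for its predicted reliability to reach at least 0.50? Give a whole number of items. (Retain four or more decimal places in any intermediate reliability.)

Short-form reliability: n = 19/43 = 0.4419; r_19 = n·r/(1+(n−1)r) ≈ 0.3237
Then solve for n' with r_old = 0.3237, r_target = 0.50: n' = 0.50(1 − 0.3237)/[0.3237(1 − 0.50)] = 2.0893
Items = 2.0893 × 19 ≈ 39.70 → 40

40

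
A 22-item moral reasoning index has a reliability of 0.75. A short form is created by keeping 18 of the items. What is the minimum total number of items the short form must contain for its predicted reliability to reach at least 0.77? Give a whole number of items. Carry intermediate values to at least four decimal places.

25

First, r for the 18-item form: n = 18/22 = 0.8182, so r_18 = 0.8182·0.75/(1 + (0.8182 − 1)·0.75) = 0.7105
Then solve for n' with r_old = 0.7105, r_target = 0.77: n' = 0.77(1 − 0.7105)/[0.7105(1 − 0.77)] = 1.3641
Total items = 1.3641 × 18 = 24.55, rounded up to 25.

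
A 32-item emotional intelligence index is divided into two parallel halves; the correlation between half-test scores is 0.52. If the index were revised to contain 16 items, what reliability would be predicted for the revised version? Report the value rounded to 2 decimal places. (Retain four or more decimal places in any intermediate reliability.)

0.52

First correct the split-half correlation to full-test reliability: r_full = 2 × 0.52 / (1 + 0.52) ≈ 0.6842
Then adjust to 16 items: n = 16/32 = 0.5000
r_new = n·r_full / (1 + (n − 1)·r_full) = 0.3421 / 0.6579 ≈ 0.5200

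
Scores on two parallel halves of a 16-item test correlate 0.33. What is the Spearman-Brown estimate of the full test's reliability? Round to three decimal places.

Each half is half the length of the full test, so the full test is n = 2 times a half.
r_full = 2r_hh / (1 + r_hh) = 2 × 0.33 / (1 + 0.33)
       = 0.6600 / 1.3300 = 0.4962

0.496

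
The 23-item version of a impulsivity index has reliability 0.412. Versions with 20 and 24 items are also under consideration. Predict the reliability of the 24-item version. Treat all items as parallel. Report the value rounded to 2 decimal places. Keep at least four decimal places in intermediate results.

Only the ratio of lengths matters: n = 24/23 = 1.0435
r_{24} = n·r / (1 + (n − 1)·r) = 0.4299 / 1.0179 ≈ 0.4223

0.42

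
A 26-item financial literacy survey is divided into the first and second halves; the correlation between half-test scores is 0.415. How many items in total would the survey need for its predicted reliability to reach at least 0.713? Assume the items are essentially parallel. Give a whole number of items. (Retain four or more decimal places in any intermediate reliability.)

46

Corrected full-test reliability: r_full = 2 × 0.415 / (1 + 0.415) ≈ 0.5866
Solve Spearman-Brown for n: n = 0.713(1 − 0.5866) / [0.5866(1 − 0.713)] = 1.7508
Required items = 1.7508 × 26 = 45.52, so 46 items.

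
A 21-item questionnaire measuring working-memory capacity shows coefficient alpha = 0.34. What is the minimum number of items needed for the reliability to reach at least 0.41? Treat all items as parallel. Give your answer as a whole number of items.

29

Invert Spearman-Brown to solve for n:
n = r_target (1 − r_old) / [ r_old (1 − r_target) ]
n = 0.41 × (1 − 0.34) / [ 0.34 × (1 − 0.41) ]
  = 0.2706 / 0.2006 = 1.3490
1.3490 × 21 = 28.33 → 29 items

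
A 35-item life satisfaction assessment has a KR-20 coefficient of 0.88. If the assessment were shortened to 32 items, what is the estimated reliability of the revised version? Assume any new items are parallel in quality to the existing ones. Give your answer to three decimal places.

n = 32/35 = 0.9143
r_new = 0.9143·0.88 / [1 + (0.9143 − 1)·0.88]
r_new = 0.8046 / 0.9246 ≈ 0.8702

0.870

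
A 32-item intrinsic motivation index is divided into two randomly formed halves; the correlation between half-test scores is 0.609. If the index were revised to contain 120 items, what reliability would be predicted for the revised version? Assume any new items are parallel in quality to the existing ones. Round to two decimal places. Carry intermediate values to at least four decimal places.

First correct the split-half correlation to full-test reliability: r_full = 2 × 0.609 / (1 + 0.609) ≈ 0.7570
Length factor from 32 to 120 items: n = 120/32 = 3.7500
r_new = n·r_full / (1 + (n − 1)·r_full) = 2.8388 / 3.0817 ≈ 0.9212

0.92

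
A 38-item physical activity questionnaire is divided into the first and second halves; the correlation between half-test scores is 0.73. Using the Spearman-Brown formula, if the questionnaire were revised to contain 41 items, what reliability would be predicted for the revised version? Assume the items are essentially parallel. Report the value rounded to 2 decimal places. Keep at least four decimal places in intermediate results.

0.85

Full-test reliability from the split-half r: r_full = 2(0.73)/(1 + 0.73) = 0.8439
Then adjust to 41 items: n = 41/38 = 1.0789
r_new = n·r_full / (1 + (n − 1)·r_full) = 0.9105 / 1.0666 ≈ 0.8536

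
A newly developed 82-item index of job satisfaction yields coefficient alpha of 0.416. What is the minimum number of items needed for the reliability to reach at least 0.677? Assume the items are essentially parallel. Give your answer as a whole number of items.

242

Rearranging the Spearman-Brown formula for n,
n = r_target (1 − r_old) / [ r_old (1 − r_target) ]
n = 0.677(1 − 0.416) / [0.416(1 − 0.677)]
  = 0.395368 / 0.134368 = 2.9424
So the test needs 2.9424 × 82 ≈ 241.28 items; rounding up, 242.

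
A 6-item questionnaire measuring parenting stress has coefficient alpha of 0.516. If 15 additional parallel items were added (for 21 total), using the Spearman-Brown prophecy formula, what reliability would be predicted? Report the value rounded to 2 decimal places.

The new length is 21/6 = 3.5 times the old.
Apply the Spearman-Brown prophecy formula, r' = nr / [1 + (n − 1)r]:
r_new = 3.5·0.516 / [1 + (3.5 − 1)·0.516]
     = 1.8060 / 2.2900 = 0.7886

0.79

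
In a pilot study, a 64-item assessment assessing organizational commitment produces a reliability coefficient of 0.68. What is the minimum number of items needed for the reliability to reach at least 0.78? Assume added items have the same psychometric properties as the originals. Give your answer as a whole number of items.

107

Invert Spearman-Brown to solve for n:
n = r_target (1 − r_old) / [ r_old (1 − r_target) ]
n = 0.78 × (1 − 0.68) / [ 0.68 × (1 − 0.78) ]
  = 0.2496 / 0.1496 = 1.6684
So the test needs 1.6684 × 64 ≈ 106.78 items; rounding up, 107.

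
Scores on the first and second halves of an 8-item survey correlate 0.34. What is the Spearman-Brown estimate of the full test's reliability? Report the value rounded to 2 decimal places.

r_full = 2r_hh / (1 + r_hh) = 2 × 0.34 / (1 + 0.34)
       = 0.6800 / 1.3400 = 0.5075

0.51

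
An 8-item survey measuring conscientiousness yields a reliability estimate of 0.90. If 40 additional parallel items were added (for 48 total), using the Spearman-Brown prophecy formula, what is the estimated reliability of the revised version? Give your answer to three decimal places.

The new length is 48/8 = 6 times the old.
Apply the Spearman-Brown prophecy formula, r' = nr / [1 + (n − 1)r]:
r_new = (6 × 0.90) / (1 + (6 − 1) × 0.90)
r_new = 5.4000 / 5.5000 ≈ 0.9818

0.982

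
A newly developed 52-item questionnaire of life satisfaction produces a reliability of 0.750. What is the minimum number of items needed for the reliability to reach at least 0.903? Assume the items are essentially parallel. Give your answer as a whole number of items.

Invert Spearman-Brown to solve for n:
n = r*(1 − r) / [ r (1 − r*) ]
n = 0.903 × (1 − 0.750) / [ 0.750 × (1 − 0.903) ]
n = 0.225750 / 0.072750 ≈ 3.1031
3.1031 × 52 = 161.36 → 162 items

162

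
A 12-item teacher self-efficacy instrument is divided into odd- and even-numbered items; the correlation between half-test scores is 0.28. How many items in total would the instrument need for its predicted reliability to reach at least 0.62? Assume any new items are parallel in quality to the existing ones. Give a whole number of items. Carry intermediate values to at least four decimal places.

26

r_full = 2(0.28)/(1 + 0.28) = 0.4375
n = r_tgt(1 − r_full) / [r_full(1 − r_tgt)] = 0.62 × 0.5625 / (0.4375 × 0.38) ≈ 2.0977
Items = 2.0977 × 12 ≈ 25.17 → 26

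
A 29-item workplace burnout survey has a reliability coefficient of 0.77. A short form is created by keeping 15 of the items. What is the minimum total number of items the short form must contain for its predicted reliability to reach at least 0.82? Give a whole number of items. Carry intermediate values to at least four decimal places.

40

Short-form reliability: n = 15/29 = 0.5172; r_15 = n·r/(1+(n−1)r) ≈ 0.6339
Then solve for n' with r_old = 0.6339, r_target = 0.82: n' = 0.82(1 − 0.6339)/[0.6339(1 − 0.82)] = 2.6310
Total items = 2.6310 × 15 = 39.46, rounded up to 40.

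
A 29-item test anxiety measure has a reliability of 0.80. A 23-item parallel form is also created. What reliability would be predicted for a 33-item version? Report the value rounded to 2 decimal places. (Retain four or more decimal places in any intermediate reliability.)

Only the ratio of lengths matters: n = 33/29 = 1.1379
r_{33} = n·r / (1 + (n − 1)·r) = 0.9103 / 1.1103 ≈ 0.8199

0.82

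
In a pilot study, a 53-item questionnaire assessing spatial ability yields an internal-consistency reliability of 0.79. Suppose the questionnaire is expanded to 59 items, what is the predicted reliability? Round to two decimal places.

Length ratio n = 59/53 = 1.1132
Spearman-Brown: r_new = n·r / (1 + (n − 1)·r)
r_new = 1.1132·0.79 / [1 + (1.1132 − 1)·0.79]
     = 0.8794 / 1.0894 = 0.8072

0.81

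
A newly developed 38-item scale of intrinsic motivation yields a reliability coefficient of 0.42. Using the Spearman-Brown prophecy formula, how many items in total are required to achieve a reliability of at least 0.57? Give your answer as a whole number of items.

70

Rearranging the Spearman-Brown formula for n,
n = r*(1 − r) / [ r (1 − r*) ]
n = [0.57 × 0.58] / [0.42 × 0.43]
  = 0.3306 / 0.1806 = 1.8306
1.8306 × 38 = 69.56 → 70 items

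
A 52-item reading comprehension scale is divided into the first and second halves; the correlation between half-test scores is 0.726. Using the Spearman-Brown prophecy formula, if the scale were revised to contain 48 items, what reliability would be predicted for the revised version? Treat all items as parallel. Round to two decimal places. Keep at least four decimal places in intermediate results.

First correct the split-half correlation to full-test reliability: r_full = 2 × 0.726 / (1 + 0.726) ≈ 0.8413
Then adjust to 48 items: n = 48/52 = 0.9231
r_new = n·r_full / (1 + (n − 1)·r_full) = 0.7766 / 0.9353 ≈ 0.8303

0.83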